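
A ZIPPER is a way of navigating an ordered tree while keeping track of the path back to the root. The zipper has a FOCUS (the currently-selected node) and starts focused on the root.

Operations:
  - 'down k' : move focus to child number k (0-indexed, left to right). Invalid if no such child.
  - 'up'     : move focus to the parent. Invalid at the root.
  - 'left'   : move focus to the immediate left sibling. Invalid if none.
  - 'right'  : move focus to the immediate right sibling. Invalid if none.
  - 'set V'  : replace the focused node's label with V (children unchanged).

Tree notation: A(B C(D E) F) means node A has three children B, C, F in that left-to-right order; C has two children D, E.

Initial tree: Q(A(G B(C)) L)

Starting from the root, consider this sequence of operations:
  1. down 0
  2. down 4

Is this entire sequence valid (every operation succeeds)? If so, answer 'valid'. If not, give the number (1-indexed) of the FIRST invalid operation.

Step 1 (down 0): focus=A path=0 depth=1 children=['G', 'B'] left=[] right=['L'] parent=Q
Step 2 (down 4): INVALID

Answer: 2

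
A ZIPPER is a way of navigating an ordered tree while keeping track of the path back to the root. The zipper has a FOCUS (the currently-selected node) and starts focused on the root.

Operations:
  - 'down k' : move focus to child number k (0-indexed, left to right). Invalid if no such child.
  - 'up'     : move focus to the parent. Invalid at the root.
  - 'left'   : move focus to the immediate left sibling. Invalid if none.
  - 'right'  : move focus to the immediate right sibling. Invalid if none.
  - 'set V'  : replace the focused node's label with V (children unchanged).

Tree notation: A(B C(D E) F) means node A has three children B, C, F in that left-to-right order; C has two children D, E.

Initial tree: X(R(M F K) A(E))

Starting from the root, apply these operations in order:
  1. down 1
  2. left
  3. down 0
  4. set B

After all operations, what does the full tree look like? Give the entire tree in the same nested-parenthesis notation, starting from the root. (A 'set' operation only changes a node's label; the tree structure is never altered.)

Step 1 (down 1): focus=A path=1 depth=1 children=['E'] left=['R'] right=[] parent=X
Step 2 (left): focus=R path=0 depth=1 children=['M', 'F', 'K'] left=[] right=['A'] parent=X
Step 3 (down 0): focus=M path=0/0 depth=2 children=[] left=[] right=['F', 'K'] parent=R
Step 4 (set B): focus=B path=0/0 depth=2 children=[] left=[] right=['F', 'K'] parent=R

Answer: X(R(B F K) A(E))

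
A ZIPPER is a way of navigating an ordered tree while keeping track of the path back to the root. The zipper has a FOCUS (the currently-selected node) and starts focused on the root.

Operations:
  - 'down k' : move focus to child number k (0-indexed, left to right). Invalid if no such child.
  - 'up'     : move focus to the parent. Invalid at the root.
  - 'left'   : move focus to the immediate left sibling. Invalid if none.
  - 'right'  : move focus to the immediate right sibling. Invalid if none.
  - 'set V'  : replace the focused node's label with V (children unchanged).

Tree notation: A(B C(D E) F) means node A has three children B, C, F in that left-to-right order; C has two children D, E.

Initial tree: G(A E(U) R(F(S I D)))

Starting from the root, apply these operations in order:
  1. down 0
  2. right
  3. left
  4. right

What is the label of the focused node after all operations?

Step 1 (down 0): focus=A path=0 depth=1 children=[] left=[] right=['E', 'R'] parent=G
Step 2 (right): focus=E path=1 depth=1 children=['U'] left=['A'] right=['R'] parent=G
Step 3 (left): focus=A path=0 depth=1 children=[] left=[] right=['E', 'R'] parent=G
Step 4 (right): focus=E path=1 depth=1 children=['U'] left=['A'] right=['R'] parent=G

Answer: E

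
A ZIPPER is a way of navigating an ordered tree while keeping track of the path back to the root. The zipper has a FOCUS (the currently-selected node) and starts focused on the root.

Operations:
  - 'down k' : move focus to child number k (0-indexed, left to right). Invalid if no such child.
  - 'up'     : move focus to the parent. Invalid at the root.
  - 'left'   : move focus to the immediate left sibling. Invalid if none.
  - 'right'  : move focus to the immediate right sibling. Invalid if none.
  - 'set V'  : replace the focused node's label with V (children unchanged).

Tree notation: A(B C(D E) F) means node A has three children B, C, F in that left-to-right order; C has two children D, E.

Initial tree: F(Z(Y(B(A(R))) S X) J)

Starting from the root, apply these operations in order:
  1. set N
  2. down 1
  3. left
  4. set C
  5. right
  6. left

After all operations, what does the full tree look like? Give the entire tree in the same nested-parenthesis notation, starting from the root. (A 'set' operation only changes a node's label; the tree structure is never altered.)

Answer: N(C(Y(B(A(R))) S X) J)

Derivation:
Step 1 (set N): focus=N path=root depth=0 children=['Z', 'J'] (at root)
Step 2 (down 1): focus=J path=1 depth=1 children=[] left=['Z'] right=[] parent=N
Step 3 (left): focus=Z path=0 depth=1 children=['Y', 'S', 'X'] left=[] right=['J'] parent=N
Step 4 (set C): focus=C path=0 depth=1 children=['Y', 'S', 'X'] left=[] right=['J'] parent=N
Step 5 (right): focus=J path=1 depth=1 children=[] left=['C'] right=[] parent=N
Step 6 (left): focus=C path=0 depth=1 children=['Y', 'S', 'X'] left=[] right=['J'] parent=N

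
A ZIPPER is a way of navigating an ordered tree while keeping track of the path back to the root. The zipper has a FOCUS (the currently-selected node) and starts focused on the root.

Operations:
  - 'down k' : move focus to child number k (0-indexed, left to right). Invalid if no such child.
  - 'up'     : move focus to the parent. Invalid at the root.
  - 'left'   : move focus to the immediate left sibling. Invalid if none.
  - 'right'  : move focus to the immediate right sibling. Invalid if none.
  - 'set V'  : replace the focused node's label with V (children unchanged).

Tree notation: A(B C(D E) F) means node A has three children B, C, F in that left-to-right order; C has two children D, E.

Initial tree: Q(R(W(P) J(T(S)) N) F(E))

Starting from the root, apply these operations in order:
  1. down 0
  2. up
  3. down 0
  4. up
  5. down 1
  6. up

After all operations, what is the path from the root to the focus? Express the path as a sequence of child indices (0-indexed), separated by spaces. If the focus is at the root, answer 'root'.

Answer: root

Derivation:
Step 1 (down 0): focus=R path=0 depth=1 children=['W', 'J', 'N'] left=[] right=['F'] parent=Q
Step 2 (up): focus=Q path=root depth=0 children=['R', 'F'] (at root)
Step 3 (down 0): focus=R path=0 depth=1 children=['W', 'J', 'N'] left=[] right=['F'] parent=Q
Step 4 (up): focus=Q path=root depth=0 children=['R', 'F'] (at root)
Step 5 (down 1): focus=F path=1 depth=1 children=['E'] left=['R'] right=[] parent=Q
Step 6 (up): focus=Q path=root depth=0 children=['R', 'F'] (at root)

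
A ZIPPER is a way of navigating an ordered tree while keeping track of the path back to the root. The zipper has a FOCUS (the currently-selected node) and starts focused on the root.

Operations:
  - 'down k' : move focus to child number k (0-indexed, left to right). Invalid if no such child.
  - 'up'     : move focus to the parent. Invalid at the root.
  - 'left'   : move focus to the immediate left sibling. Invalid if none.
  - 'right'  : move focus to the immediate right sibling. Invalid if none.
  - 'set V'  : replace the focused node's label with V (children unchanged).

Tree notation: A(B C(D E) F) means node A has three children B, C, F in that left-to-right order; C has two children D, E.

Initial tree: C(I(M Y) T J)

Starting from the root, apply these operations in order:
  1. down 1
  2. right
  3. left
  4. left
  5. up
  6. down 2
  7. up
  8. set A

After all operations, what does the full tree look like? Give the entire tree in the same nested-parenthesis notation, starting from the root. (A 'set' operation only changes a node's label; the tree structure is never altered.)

Answer: A(I(M Y) T J)

Derivation:
Step 1 (down 1): focus=T path=1 depth=1 children=[] left=['I'] right=['J'] parent=C
Step 2 (right): focus=J path=2 depth=1 children=[] left=['I', 'T'] right=[] parent=C
Step 3 (left): focus=T path=1 depth=1 children=[] left=['I'] right=['J'] parent=C
Step 4 (left): focus=I path=0 depth=1 children=['M', 'Y'] left=[] right=['T', 'J'] parent=C
Step 5 (up): focus=C path=root depth=0 children=['I', 'T', 'J'] (at root)
Step 6 (down 2): focus=J path=2 depth=1 children=[] left=['I', 'T'] right=[] parent=C
Step 7 (up): focus=C path=root depth=0 children=['I', 'T', 'J'] (at root)
Step 8 (set A): focus=A path=root depth=0 children=['I', 'T', 'J'] (at root)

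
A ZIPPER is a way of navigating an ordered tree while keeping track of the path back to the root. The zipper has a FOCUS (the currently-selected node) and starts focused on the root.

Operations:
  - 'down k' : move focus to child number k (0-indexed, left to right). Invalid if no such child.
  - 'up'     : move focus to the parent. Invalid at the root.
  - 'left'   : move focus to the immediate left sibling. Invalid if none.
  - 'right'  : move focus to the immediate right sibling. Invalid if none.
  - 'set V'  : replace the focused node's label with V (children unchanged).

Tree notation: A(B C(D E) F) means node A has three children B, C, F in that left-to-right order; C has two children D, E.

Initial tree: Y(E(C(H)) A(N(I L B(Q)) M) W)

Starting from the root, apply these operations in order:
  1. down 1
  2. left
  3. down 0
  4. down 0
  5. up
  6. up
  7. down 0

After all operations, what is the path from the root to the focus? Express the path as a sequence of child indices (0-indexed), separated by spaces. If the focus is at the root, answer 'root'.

Step 1 (down 1): focus=A path=1 depth=1 children=['N', 'M'] left=['E'] right=['W'] parent=Y
Step 2 (left): focus=E path=0 depth=1 children=['C'] left=[] right=['A', 'W'] parent=Y
Step 3 (down 0): focus=C path=0/0 depth=2 children=['H'] left=[] right=[] parent=E
Step 4 (down 0): focus=H path=0/0/0 depth=3 children=[] left=[] right=[] parent=C
Step 5 (up): focus=C path=0/0 depth=2 children=['H'] left=[] right=[] parent=E
Step 6 (up): focus=E path=0 depth=1 children=['C'] left=[] right=['A', 'W'] parent=Y
Step 7 (down 0): focus=C path=0/0 depth=2 children=['H'] left=[] right=[] parent=E

Answer: 0 0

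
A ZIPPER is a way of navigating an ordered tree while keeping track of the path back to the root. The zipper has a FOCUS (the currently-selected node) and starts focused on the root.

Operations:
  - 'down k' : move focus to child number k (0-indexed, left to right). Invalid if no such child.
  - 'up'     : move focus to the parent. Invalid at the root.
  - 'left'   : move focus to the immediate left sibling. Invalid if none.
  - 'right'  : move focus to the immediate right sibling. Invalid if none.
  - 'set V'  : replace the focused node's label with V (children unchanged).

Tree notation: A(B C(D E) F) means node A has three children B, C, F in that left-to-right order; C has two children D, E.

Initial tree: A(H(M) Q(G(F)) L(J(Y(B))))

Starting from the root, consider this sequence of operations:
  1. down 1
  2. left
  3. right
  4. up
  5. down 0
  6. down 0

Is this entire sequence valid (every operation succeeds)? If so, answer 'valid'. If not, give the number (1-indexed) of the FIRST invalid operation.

Answer: valid

Derivation:
Step 1 (down 1): focus=Q path=1 depth=1 children=['G'] left=['H'] right=['L'] parent=A
Step 2 (left): focus=H path=0 depth=1 children=['M'] left=[] right=['Q', 'L'] parent=A
Step 3 (right): focus=Q path=1 depth=1 children=['G'] left=['H'] right=['L'] parent=A
Step 4 (up): focus=A path=root depth=0 children=['H', 'Q', 'L'] (at root)
Step 5 (down 0): focus=H path=0 depth=1 children=['M'] left=[] right=['Q', 'L'] parent=A
Step 6 (down 0): focus=M path=0/0 depth=2 children=[] left=[] right=[] parent=H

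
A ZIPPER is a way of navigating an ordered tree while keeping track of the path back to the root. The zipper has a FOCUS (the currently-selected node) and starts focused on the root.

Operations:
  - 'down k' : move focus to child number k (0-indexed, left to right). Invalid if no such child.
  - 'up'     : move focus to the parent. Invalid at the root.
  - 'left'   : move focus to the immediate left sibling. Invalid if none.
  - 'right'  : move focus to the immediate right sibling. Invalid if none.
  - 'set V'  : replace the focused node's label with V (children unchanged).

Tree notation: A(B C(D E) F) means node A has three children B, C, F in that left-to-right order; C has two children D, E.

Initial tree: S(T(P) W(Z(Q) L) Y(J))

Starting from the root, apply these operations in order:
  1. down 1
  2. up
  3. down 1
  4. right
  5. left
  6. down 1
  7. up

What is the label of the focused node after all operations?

Step 1 (down 1): focus=W path=1 depth=1 children=['Z', 'L'] left=['T'] right=['Y'] parent=S
Step 2 (up): focus=S path=root depth=0 children=['T', 'W', 'Y'] (at root)
Step 3 (down 1): focus=W path=1 depth=1 children=['Z', 'L'] left=['T'] right=['Y'] parent=S
Step 4 (right): focus=Y path=2 depth=1 children=['J'] left=['T', 'W'] right=[] parent=S
Step 5 (left): focus=W path=1 depth=1 children=['Z', 'L'] left=['T'] right=['Y'] parent=S
Step 6 (down 1): focus=L path=1/1 depth=2 children=[] left=['Z'] right=[] parent=W
Step 7 (up): focus=W path=1 depth=1 children=['Z', 'L'] left=['T'] right=['Y'] parent=S

Answer: W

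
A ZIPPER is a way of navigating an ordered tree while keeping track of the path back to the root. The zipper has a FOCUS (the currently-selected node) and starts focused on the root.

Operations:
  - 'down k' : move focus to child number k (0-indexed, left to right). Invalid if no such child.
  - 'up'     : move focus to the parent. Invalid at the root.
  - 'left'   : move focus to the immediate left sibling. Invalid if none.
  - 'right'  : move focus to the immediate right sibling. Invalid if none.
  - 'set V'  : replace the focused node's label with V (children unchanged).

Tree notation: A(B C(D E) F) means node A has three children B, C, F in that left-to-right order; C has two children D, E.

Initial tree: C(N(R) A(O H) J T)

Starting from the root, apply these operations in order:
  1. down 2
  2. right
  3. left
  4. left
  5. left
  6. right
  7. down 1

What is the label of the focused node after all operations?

Step 1 (down 2): focus=J path=2 depth=1 children=[] left=['N', 'A'] right=['T'] parent=C
Step 2 (right): focus=T path=3 depth=1 children=[] left=['N', 'A', 'J'] right=[] parent=C
Step 3 (left): focus=J path=2 depth=1 children=[] left=['N', 'A'] right=['T'] parent=C
Step 4 (left): focus=A path=1 depth=1 children=['O', 'H'] left=['N'] right=['J', 'T'] parent=C
Step 5 (left): focus=N path=0 depth=1 children=['R'] left=[] right=['A', 'J', 'T'] parent=C
Step 6 (right): focus=A path=1 depth=1 children=['O', 'H'] left=['N'] right=['J', 'T'] parent=C
Step 7 (down 1): focus=H path=1/1 depth=2 children=[] left=['O'] right=[] parent=A

Answer: H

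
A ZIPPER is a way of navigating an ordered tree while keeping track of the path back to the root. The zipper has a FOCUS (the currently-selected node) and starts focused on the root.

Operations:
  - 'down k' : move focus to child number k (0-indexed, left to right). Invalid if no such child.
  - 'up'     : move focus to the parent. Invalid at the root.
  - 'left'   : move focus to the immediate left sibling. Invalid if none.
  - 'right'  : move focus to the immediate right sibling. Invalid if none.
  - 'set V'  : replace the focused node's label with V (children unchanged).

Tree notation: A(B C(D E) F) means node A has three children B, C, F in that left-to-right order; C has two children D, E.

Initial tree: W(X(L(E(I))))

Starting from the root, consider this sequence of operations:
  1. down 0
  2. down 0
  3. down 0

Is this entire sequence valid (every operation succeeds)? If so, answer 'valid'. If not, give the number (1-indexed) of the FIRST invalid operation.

Step 1 (down 0): focus=X path=0 depth=1 children=['L'] left=[] right=[] parent=W
Step 2 (down 0): focus=L path=0/0 depth=2 children=['E'] left=[] right=[] parent=X
Step 3 (down 0): focus=E path=0/0/0 depth=3 children=['I'] left=[] right=[] parent=L

Answer: valid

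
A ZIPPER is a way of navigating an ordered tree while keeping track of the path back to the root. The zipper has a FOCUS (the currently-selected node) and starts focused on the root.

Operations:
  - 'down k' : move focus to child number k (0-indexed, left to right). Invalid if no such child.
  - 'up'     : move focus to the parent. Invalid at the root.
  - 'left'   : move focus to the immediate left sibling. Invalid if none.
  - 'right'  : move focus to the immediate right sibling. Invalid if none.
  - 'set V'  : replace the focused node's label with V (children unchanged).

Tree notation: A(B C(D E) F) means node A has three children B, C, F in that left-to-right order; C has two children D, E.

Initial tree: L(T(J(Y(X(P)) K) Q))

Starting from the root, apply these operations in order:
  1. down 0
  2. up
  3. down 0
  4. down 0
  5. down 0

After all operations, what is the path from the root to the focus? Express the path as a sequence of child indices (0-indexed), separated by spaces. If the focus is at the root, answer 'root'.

Answer: 0 0 0

Derivation:
Step 1 (down 0): focus=T path=0 depth=1 children=['J', 'Q'] left=[] right=[] parent=L
Step 2 (up): focus=L path=root depth=0 children=['T'] (at root)
Step 3 (down 0): focus=T path=0 depth=1 children=['J', 'Q'] left=[] right=[] parent=L
Step 4 (down 0): focus=J path=0/0 depth=2 children=['Y', 'K'] left=[] right=['Q'] parent=T
Step 5 (down 0): focus=Y path=0/0/0 depth=3 children=['X'] left=[] right=['K'] parent=J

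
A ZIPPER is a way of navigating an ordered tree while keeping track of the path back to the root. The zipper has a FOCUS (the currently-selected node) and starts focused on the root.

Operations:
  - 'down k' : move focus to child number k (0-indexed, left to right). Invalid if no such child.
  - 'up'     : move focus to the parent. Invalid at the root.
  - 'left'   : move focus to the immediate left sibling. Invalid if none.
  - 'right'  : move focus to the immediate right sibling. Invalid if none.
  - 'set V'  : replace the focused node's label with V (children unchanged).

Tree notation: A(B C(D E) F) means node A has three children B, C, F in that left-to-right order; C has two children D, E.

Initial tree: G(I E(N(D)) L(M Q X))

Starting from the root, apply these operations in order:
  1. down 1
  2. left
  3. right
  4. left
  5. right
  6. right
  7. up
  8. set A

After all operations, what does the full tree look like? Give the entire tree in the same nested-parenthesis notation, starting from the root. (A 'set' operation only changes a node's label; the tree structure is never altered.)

Step 1 (down 1): focus=E path=1 depth=1 children=['N'] left=['I'] right=['L'] parent=G
Step 2 (left): focus=I path=0 depth=1 children=[] left=[] right=['E', 'L'] parent=G
Step 3 (right): focus=E path=1 depth=1 children=['N'] left=['I'] right=['L'] parent=G
Step 4 (left): focus=I path=0 depth=1 children=[] left=[] right=['E', 'L'] parent=G
Step 5 (right): focus=E path=1 depth=1 children=['N'] left=['I'] right=['L'] parent=G
Step 6 (right): focus=L path=2 depth=1 children=['M', 'Q', 'X'] left=['I', 'E'] right=[] parent=G
Step 7 (up): focus=G path=root depth=0 children=['I', 'E', 'L'] (at root)
Step 8 (set A): focus=A path=root depth=0 children=['I', 'E', 'L'] (at root)

Answer: A(I E(N(D)) L(M Q X))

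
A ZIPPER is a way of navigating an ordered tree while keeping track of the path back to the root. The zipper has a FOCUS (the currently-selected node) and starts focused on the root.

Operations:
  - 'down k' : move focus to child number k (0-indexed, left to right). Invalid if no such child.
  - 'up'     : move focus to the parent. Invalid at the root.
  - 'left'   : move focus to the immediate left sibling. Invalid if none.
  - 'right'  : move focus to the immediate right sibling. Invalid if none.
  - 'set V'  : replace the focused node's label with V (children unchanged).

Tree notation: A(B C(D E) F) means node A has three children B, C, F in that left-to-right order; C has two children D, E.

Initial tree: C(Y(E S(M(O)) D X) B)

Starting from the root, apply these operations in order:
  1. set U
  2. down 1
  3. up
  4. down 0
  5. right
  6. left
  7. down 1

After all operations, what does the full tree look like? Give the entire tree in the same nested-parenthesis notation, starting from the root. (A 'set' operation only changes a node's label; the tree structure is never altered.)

Answer: U(Y(E S(M(O)) D X) B)

Derivation:
Step 1 (set U): focus=U path=root depth=0 children=['Y', 'B'] (at root)
Step 2 (down 1): focus=B path=1 depth=1 children=[] left=['Y'] right=[] parent=U
Step 3 (up): focus=U path=root depth=0 children=['Y', 'B'] (at root)
Step 4 (down 0): focus=Y path=0 depth=1 children=['E', 'S', 'D', 'X'] left=[] right=['B'] parent=U
Step 5 (right): focus=B path=1 depth=1 children=[] left=['Y'] right=[] parent=U
Step 6 (left): focus=Y path=0 depth=1 children=['E', 'S', 'D', 'X'] left=[] right=['B'] parent=U
Step 7 (down 1): focus=S path=0/1 depth=2 children=['M'] left=['E'] right=['D', 'X'] parent=Y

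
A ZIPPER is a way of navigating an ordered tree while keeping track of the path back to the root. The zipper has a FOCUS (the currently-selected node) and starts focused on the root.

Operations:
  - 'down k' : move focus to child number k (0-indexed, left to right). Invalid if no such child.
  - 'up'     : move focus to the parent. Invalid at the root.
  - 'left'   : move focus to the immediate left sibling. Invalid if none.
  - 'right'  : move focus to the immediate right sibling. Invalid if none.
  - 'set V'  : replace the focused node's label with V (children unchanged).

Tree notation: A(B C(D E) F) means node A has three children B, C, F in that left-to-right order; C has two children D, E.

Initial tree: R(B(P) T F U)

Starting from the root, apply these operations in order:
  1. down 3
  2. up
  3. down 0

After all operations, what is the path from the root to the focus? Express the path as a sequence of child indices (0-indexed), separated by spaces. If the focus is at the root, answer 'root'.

Answer: 0

Derivation:
Step 1 (down 3): focus=U path=3 depth=1 children=[] left=['B', 'T', 'F'] right=[] parent=R
Step 2 (up): focus=R path=root depth=0 children=['B', 'T', 'F', 'U'] (at root)
Step 3 (down 0): focus=B path=0 depth=1 children=['P'] left=[] right=['T', 'F', 'U'] parent=R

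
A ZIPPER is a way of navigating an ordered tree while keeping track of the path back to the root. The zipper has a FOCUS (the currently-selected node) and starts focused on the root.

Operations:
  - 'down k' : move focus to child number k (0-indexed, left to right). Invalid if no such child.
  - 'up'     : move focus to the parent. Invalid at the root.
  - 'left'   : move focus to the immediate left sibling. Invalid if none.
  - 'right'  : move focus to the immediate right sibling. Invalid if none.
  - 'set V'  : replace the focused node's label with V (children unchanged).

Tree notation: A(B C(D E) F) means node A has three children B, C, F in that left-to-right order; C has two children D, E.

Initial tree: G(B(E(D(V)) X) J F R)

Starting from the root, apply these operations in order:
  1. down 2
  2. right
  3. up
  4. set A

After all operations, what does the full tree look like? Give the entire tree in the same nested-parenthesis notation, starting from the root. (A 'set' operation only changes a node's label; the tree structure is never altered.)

Answer: A(B(E(D(V)) X) J F R)

Derivation:
Step 1 (down 2): focus=F path=2 depth=1 children=[] left=['B', 'J'] right=['R'] parent=G
Step 2 (right): focus=R path=3 depth=1 children=[] left=['B', 'J', 'F'] right=[] parent=G
Step 3 (up): focus=G path=root depth=0 children=['B', 'J', 'F', 'R'] (at root)
Step 4 (set A): focus=A path=root depth=0 children=['B', 'J', 'F', 'R'] (at root)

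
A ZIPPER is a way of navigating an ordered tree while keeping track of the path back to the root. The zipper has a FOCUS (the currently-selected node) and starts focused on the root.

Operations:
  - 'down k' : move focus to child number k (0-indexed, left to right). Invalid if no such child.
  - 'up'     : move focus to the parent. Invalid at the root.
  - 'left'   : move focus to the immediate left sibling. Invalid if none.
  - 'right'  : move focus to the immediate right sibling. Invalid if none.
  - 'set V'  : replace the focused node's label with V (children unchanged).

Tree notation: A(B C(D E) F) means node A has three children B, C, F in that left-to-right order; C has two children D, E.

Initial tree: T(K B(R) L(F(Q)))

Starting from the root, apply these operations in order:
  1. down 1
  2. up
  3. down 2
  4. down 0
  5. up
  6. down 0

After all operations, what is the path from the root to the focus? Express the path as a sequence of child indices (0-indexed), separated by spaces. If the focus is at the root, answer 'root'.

Step 1 (down 1): focus=B path=1 depth=1 children=['R'] left=['K'] right=['L'] parent=T
Step 2 (up): focus=T path=root depth=0 children=['K', 'B', 'L'] (at root)
Step 3 (down 2): focus=L path=2 depth=1 children=['F'] left=['K', 'B'] right=[] parent=T
Step 4 (down 0): focus=F path=2/0 depth=2 children=['Q'] left=[] right=[] parent=L
Step 5 (up): focus=L path=2 depth=1 children=['F'] left=['K', 'B'] right=[] parent=T
Step 6 (down 0): focus=F path=2/0 depth=2 children=['Q'] left=[] right=[] parent=L

Answer: 2 0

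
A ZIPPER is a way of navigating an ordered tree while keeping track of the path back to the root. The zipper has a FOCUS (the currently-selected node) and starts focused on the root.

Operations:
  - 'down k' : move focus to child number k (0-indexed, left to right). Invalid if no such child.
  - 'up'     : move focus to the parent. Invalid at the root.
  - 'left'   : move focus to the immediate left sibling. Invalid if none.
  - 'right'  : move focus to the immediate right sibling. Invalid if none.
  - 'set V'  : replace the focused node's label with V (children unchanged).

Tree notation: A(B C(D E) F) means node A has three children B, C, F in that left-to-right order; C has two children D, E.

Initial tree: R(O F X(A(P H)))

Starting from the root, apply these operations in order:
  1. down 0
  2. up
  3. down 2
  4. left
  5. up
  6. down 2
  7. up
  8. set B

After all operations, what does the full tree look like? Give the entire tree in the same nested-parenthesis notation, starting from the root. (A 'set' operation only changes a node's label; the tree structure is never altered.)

Step 1 (down 0): focus=O path=0 depth=1 children=[] left=[] right=['F', 'X'] parent=R
Step 2 (up): focus=R path=root depth=0 children=['O', 'F', 'X'] (at root)
Step 3 (down 2): focus=X path=2 depth=1 children=['A'] left=['O', 'F'] right=[] parent=R
Step 4 (left): focus=F path=1 depth=1 children=[] left=['O'] right=['X'] parent=R
Step 5 (up): focus=R path=root depth=0 children=['O', 'F', 'X'] (at root)
Step 6 (down 2): focus=X path=2 depth=1 children=['A'] left=['O', 'F'] right=[] parent=R
Step 7 (up): focus=R path=root depth=0 children=['O', 'F', 'X'] (at root)
Step 8 (set B): focus=B path=root depth=0 children=['O', 'F', 'X'] (at root)

Answer: B(O F X(A(P H)))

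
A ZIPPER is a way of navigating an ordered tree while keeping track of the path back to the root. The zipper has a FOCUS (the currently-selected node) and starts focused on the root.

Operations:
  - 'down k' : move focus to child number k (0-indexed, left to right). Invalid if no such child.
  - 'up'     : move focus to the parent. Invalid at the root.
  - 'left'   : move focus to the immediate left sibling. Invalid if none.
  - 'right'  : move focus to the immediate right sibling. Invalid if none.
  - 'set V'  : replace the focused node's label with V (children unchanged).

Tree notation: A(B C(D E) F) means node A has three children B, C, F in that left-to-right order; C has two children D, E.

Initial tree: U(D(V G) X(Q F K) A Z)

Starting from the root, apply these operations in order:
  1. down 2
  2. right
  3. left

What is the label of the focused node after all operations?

Step 1 (down 2): focus=A path=2 depth=1 children=[] left=['D', 'X'] right=['Z'] parent=U
Step 2 (right): focus=Z path=3 depth=1 children=[] left=['D', 'X', 'A'] right=[] parent=U
Step 3 (left): focus=A path=2 depth=1 children=[] left=['D', 'X'] right=['Z'] parent=U

Answer: A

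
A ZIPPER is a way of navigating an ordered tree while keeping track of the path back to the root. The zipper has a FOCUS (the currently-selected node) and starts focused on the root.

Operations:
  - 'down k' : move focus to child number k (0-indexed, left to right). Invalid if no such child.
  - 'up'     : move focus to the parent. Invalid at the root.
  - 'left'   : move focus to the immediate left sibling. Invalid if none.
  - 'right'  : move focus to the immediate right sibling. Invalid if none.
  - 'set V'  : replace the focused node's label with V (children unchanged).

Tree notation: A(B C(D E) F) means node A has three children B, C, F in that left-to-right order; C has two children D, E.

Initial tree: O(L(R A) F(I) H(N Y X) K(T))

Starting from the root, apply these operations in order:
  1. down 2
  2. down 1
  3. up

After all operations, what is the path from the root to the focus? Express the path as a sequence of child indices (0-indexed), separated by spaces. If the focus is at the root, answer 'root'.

Step 1 (down 2): focus=H path=2 depth=1 children=['N', 'Y', 'X'] left=['L', 'F'] right=['K'] parent=O
Step 2 (down 1): focus=Y path=2/1 depth=2 children=[] left=['N'] right=['X'] parent=H
Step 3 (up): focus=H path=2 depth=1 children=['N', 'Y', 'X'] left=['L', 'F'] right=['K'] parent=O

Answer: 2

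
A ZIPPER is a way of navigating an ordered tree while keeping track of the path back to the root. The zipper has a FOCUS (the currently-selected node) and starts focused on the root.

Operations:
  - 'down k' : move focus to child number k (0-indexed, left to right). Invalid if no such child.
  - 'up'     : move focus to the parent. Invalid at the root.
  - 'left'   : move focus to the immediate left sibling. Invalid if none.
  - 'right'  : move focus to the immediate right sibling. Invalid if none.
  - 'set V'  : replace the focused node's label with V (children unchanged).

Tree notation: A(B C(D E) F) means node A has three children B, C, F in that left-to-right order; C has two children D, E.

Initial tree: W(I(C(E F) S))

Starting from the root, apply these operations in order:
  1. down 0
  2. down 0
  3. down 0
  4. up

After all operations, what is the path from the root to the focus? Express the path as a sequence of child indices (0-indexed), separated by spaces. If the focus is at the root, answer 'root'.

Answer: 0 0

Derivation:
Step 1 (down 0): focus=I path=0 depth=1 children=['C', 'S'] left=[] right=[] parent=W
Step 2 (down 0): focus=C path=0/0 depth=2 children=['E', 'F'] left=[] right=['S'] parent=I
Step 3 (down 0): focus=E path=0/0/0 depth=3 children=[] left=[] right=['F'] parent=C
Step 4 (up): focus=C path=0/0 depth=2 children=['E', 'F'] left=[] right=['S'] parent=I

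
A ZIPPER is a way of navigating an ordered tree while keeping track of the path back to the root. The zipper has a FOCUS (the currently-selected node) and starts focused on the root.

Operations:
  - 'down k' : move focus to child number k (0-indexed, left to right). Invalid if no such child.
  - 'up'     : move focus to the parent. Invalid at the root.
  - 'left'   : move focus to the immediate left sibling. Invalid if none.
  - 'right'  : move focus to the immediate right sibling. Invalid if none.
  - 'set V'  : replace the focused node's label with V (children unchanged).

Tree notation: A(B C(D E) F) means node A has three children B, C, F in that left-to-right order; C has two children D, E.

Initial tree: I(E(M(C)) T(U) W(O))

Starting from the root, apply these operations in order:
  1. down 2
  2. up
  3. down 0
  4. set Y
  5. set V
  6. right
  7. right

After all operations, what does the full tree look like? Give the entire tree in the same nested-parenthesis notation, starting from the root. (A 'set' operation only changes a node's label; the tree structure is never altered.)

Answer: I(V(M(C)) T(U) W(O))

Derivation:
Step 1 (down 2): focus=W path=2 depth=1 children=['O'] left=['E', 'T'] right=[] parent=I
Step 2 (up): focus=I path=root depth=0 children=['E', 'T', 'W'] (at root)
Step 3 (down 0): focus=E path=0 depth=1 children=['M'] left=[] right=['T', 'W'] parent=I
Step 4 (set Y): focus=Y path=0 depth=1 children=['M'] left=[] right=['T', 'W'] parent=I
Step 5 (set V): focus=V path=0 depth=1 children=['M'] left=[] right=['T', 'W'] parent=I
Step 6 (right): focus=T path=1 depth=1 children=['U'] left=['V'] right=['W'] parent=I
Step 7 (right): focus=W path=2 depth=1 children=['O'] left=['V', 'T'] right=[] parent=I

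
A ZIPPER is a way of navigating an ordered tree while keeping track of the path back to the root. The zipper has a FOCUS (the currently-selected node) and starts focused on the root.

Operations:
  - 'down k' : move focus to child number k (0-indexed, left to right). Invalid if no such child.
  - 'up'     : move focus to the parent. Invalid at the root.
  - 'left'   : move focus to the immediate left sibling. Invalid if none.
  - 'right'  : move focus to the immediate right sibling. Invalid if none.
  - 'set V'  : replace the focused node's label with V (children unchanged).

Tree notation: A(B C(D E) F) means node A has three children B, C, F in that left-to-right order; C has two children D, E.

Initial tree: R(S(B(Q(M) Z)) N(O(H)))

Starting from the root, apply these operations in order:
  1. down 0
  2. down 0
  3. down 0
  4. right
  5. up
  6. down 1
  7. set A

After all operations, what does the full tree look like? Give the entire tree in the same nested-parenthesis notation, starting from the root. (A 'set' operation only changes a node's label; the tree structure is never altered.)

Step 1 (down 0): focus=S path=0 depth=1 children=['B'] left=[] right=['N'] parent=R
Step 2 (down 0): focus=B path=0/0 depth=2 children=['Q', 'Z'] left=[] right=[] parent=S
Step 3 (down 0): focus=Q path=0/0/0 depth=3 children=['M'] left=[] right=['Z'] parent=B
Step 4 (right): focus=Z path=0/0/1 depth=3 children=[] left=['Q'] right=[] parent=B
Step 5 (up): focus=B path=0/0 depth=2 children=['Q', 'Z'] left=[] right=[] parent=S
Step 6 (down 1): focus=Z path=0/0/1 depth=3 children=[] left=['Q'] right=[] parent=B
Step 7 (set A): focus=A path=0/0/1 depth=3 children=[] left=['Q'] right=[] parent=B

Answer: R(S(B(Q(M) A)) N(O(H)))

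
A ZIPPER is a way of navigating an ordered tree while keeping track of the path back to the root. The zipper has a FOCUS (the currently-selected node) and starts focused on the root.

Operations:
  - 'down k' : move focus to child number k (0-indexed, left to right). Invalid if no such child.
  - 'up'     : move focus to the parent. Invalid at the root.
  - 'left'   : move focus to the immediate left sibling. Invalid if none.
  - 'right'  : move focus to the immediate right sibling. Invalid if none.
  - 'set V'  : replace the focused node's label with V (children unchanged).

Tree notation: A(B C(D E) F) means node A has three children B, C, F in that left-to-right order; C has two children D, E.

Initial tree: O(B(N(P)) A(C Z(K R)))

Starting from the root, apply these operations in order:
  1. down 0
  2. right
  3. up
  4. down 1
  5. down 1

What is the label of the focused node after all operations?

Answer: Z

Derivation:
Step 1 (down 0): focus=B path=0 depth=1 children=['N'] left=[] right=['A'] parent=O
Step 2 (right): focus=A path=1 depth=1 children=['C', 'Z'] left=['B'] right=[] parent=O
Step 3 (up): focus=O path=root depth=0 children=['B', 'A'] (at root)
Step 4 (down 1): focus=A path=1 depth=1 children=['C', 'Z'] left=['B'] right=[] parent=O
Step 5 (down 1): focus=Z path=1/1 depth=2 children=['K', 'R'] left=['C'] right=[] parent=A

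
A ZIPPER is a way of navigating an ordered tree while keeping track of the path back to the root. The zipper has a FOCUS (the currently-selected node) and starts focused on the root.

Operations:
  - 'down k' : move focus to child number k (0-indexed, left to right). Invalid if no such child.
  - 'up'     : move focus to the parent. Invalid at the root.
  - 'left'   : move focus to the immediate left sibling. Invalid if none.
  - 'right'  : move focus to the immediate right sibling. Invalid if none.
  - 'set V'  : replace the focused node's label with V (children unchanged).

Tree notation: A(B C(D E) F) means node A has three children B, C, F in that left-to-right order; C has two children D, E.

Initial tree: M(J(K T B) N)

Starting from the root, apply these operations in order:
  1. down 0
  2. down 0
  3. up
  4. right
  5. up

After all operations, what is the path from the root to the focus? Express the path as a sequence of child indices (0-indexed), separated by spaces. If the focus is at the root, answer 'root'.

Answer: root

Derivation:
Step 1 (down 0): focus=J path=0 depth=1 children=['K', 'T', 'B'] left=[] right=['N'] parent=M
Step 2 (down 0): focus=K path=0/0 depth=2 children=[] left=[] right=['T', 'B'] parent=J
Step 3 (up): focus=J path=0 depth=1 children=['K', 'T', 'B'] left=[] right=['N'] parent=M
Step 4 (right): focus=N path=1 depth=1 children=[] left=['J'] right=[] parent=M
Step 5 (up): focus=M path=root depth=0 children=['J', 'N'] (at root)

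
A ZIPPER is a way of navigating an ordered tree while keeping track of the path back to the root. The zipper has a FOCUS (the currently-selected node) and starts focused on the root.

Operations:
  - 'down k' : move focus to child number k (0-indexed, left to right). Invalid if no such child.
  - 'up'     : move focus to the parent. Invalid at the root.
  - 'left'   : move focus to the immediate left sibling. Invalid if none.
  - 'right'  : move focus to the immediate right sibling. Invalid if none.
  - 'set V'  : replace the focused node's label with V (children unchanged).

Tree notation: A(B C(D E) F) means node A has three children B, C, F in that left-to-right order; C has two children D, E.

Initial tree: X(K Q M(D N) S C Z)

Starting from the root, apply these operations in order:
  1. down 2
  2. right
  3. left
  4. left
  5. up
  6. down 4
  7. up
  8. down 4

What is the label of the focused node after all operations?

Answer: C

Derivation:
Step 1 (down 2): focus=M path=2 depth=1 children=['D', 'N'] left=['K', 'Q'] right=['S', 'C', 'Z'] parent=X
Step 2 (right): focus=S path=3 depth=1 children=[] left=['K', 'Q', 'M'] right=['C', 'Z'] parent=X
Step 3 (left): focus=M path=2 depth=1 children=['D', 'N'] left=['K', 'Q'] right=['S', 'C', 'Z'] parent=X
Step 4 (left): focus=Q path=1 depth=1 children=[] left=['K'] right=['M', 'S', 'C', 'Z'] parent=X
Step 5 (up): focus=X path=root depth=0 children=['K', 'Q', 'M', 'S', 'C', 'Z'] (at root)
Step 6 (down 4): focus=C path=4 depth=1 children=[] left=['K', 'Q', 'M', 'S'] right=['Z'] parent=X
Step 7 (up): focus=X path=root depth=0 children=['K', 'Q', 'M', 'S', 'C', 'Z'] (at root)
Step 8 (down 4): focus=C path=4 depth=1 children=[] left=['K', 'Q', 'M', 'S'] right=['Z'] parent=X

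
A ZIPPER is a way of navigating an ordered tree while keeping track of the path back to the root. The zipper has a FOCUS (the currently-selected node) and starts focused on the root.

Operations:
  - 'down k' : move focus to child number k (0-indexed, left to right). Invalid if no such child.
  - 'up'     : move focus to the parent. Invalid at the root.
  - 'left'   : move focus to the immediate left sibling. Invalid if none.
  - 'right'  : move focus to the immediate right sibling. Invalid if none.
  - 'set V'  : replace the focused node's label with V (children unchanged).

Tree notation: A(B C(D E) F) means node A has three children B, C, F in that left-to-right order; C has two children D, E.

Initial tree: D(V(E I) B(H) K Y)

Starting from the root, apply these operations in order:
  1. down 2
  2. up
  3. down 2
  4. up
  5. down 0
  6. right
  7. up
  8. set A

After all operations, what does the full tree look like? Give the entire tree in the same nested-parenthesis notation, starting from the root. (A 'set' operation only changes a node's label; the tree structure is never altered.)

Step 1 (down 2): focus=K path=2 depth=1 children=[] left=['V', 'B'] right=['Y'] parent=D
Step 2 (up): focus=D path=root depth=0 children=['V', 'B', 'K', 'Y'] (at root)
Step 3 (down 2): focus=K path=2 depth=1 children=[] left=['V', 'B'] right=['Y'] parent=D
Step 4 (up): focus=D path=root depth=0 children=['V', 'B', 'K', 'Y'] (at root)
Step 5 (down 0): focus=V path=0 depth=1 children=['E', 'I'] left=[] right=['B', 'K', 'Y'] parent=D
Step 6 (right): focus=B path=1 depth=1 children=['H'] left=['V'] right=['K', 'Y'] parent=D
Step 7 (up): focus=D path=root depth=0 children=['V', 'B', 'K', 'Y'] (at root)
Step 8 (set A): focus=A path=root depth=0 children=['V', 'B', 'K', 'Y'] (at root)

Answer: A(V(E I) B(H) K Y)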